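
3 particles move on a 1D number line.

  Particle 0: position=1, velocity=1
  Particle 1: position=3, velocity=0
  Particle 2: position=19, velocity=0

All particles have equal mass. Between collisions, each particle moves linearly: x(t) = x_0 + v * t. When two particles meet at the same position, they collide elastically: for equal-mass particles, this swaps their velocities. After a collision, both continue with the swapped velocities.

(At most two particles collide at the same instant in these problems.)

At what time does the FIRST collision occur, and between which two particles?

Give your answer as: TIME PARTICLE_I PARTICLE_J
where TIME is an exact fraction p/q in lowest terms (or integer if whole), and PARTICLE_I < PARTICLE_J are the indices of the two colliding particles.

Pair (0,1): pos 1,3 vel 1,0 -> gap=2, closing at 1/unit, collide at t=2
Pair (1,2): pos 3,19 vel 0,0 -> not approaching (rel speed 0 <= 0)
Earliest collision: t=2 between 0 and 1

Answer: 2 0 1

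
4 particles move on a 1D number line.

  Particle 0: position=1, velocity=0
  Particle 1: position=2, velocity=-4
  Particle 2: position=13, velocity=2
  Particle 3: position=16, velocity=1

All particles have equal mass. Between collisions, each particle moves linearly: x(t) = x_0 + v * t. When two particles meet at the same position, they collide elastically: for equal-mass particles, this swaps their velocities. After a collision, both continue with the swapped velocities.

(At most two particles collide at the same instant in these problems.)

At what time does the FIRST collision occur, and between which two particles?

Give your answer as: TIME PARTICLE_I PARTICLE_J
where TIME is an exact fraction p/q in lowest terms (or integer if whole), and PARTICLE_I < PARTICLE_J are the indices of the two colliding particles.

Pair (0,1): pos 1,2 vel 0,-4 -> gap=1, closing at 4/unit, collide at t=1/4
Pair (1,2): pos 2,13 vel -4,2 -> not approaching (rel speed -6 <= 0)
Pair (2,3): pos 13,16 vel 2,1 -> gap=3, closing at 1/unit, collide at t=3
Earliest collision: t=1/4 between 0 and 1

Answer: 1/4 0 1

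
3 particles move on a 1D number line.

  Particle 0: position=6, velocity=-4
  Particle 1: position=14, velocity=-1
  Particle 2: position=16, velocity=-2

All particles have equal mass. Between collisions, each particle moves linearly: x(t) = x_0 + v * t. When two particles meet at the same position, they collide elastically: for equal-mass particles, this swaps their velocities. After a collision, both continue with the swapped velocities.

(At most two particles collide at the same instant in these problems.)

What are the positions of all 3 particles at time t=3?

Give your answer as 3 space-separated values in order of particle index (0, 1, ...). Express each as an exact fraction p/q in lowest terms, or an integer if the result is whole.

Answer: -6 10 11

Derivation:
Collision at t=2: particles 1 and 2 swap velocities; positions: p0=-2 p1=12 p2=12; velocities now: v0=-4 v1=-2 v2=-1
Advance to t=3 (no further collisions before then); velocities: v0=-4 v1=-2 v2=-1; positions = -6 10 11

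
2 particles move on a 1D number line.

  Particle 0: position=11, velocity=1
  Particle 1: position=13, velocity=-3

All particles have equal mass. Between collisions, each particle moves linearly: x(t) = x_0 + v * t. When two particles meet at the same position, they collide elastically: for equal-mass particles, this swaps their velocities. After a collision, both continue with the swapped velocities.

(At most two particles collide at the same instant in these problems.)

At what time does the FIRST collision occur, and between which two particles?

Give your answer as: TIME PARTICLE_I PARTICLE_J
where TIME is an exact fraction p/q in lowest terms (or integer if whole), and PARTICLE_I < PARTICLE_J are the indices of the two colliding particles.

Answer: 1/2 0 1

Derivation:
Pair (0,1): pos 11,13 vel 1,-3 -> gap=2, closing at 4/unit, collide at t=1/2
Earliest collision: t=1/2 between 0 and 1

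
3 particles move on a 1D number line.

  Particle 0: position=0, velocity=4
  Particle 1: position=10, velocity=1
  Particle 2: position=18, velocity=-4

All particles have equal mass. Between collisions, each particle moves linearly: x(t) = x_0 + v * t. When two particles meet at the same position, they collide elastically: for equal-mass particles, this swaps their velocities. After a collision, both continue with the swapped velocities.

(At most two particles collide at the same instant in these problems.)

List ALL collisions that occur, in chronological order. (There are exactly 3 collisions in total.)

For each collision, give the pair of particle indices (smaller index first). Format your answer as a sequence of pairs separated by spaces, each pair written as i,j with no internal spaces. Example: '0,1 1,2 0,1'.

Answer: 1,2 0,1 1,2

Derivation:
Collision at t=8/5: particles 1 and 2 swap velocities; positions: p0=32/5 p1=58/5 p2=58/5; velocities now: v0=4 v1=-4 v2=1
Collision at t=9/4: particles 0 and 1 swap velocities; positions: p0=9 p1=9 p2=49/4; velocities now: v0=-4 v1=4 v2=1
Collision at t=10/3: particles 1 and 2 swap velocities; positions: p0=14/3 p1=40/3 p2=40/3; velocities now: v0=-4 v1=1 v2=4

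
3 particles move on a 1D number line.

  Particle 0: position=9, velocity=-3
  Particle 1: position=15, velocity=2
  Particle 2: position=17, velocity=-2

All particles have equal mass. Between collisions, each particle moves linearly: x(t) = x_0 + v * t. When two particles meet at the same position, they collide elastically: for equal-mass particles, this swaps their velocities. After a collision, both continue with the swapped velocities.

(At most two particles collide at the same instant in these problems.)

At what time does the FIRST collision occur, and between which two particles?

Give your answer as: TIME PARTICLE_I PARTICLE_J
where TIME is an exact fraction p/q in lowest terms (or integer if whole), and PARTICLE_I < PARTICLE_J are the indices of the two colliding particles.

Answer: 1/2 1 2

Derivation:
Pair (0,1): pos 9,15 vel -3,2 -> not approaching (rel speed -5 <= 0)
Pair (1,2): pos 15,17 vel 2,-2 -> gap=2, closing at 4/unit, collide at t=1/2
Earliest collision: t=1/2 between 1 and 2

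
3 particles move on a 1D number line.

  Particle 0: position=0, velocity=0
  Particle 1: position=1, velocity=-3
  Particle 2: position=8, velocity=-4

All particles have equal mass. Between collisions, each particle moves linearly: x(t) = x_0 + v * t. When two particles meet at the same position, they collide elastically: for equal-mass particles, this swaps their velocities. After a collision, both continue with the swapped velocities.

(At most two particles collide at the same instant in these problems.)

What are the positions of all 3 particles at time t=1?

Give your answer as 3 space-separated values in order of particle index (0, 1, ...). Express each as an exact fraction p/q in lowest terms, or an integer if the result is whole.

Answer: -2 0 4

Derivation:
Collision at t=1/3: particles 0 and 1 swap velocities; positions: p0=0 p1=0 p2=20/3; velocities now: v0=-3 v1=0 v2=-4
Advance to t=1 (no further collisions before then); velocities: v0=-3 v1=0 v2=-4; positions = -2 0 4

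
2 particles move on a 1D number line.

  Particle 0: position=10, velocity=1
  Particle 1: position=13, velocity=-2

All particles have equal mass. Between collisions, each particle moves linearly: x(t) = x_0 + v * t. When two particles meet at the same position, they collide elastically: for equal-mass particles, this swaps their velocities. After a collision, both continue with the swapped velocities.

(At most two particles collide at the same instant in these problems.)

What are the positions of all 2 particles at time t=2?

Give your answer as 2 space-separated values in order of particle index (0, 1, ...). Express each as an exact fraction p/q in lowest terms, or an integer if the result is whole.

Answer: 9 12

Derivation:
Collision at t=1: particles 0 and 1 swap velocities; positions: p0=11 p1=11; velocities now: v0=-2 v1=1
Advance to t=2 (no further collisions before then); velocities: v0=-2 v1=1; positions = 9 12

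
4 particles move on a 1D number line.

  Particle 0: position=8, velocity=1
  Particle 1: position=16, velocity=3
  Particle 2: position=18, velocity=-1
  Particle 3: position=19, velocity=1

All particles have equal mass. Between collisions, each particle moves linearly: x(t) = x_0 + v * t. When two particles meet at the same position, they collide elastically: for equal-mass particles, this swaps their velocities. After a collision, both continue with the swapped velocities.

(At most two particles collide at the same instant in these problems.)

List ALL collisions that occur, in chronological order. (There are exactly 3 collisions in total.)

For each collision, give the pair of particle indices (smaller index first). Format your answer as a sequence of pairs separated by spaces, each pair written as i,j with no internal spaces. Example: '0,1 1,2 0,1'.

Collision at t=1/2: particles 1 and 2 swap velocities; positions: p0=17/2 p1=35/2 p2=35/2 p3=39/2; velocities now: v0=1 v1=-1 v2=3 v3=1
Collision at t=3/2: particles 2 and 3 swap velocities; positions: p0=19/2 p1=33/2 p2=41/2 p3=41/2; velocities now: v0=1 v1=-1 v2=1 v3=3
Collision at t=5: particles 0 and 1 swap velocities; positions: p0=13 p1=13 p2=24 p3=31; velocities now: v0=-1 v1=1 v2=1 v3=3

Answer: 1,2 2,3 0,1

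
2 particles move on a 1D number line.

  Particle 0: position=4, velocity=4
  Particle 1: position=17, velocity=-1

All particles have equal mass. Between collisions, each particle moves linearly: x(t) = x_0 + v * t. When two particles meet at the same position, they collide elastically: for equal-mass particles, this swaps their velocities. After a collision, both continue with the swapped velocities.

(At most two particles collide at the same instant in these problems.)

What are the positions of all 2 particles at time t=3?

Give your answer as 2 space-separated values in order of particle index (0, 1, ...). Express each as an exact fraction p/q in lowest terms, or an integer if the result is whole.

Answer: 14 16

Derivation:
Collision at t=13/5: particles 0 and 1 swap velocities; positions: p0=72/5 p1=72/5; velocities now: v0=-1 v1=4
Advance to t=3 (no further collisions before then); velocities: v0=-1 v1=4; positions = 14 16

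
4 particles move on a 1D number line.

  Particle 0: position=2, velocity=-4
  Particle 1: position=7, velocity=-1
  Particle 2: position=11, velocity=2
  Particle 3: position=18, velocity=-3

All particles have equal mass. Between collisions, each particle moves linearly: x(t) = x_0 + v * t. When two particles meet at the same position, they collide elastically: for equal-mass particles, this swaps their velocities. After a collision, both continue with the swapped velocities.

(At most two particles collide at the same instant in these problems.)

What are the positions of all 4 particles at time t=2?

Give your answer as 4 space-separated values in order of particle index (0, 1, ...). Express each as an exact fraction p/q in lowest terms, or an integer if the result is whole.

Collision at t=7/5: particles 2 and 3 swap velocities; positions: p0=-18/5 p1=28/5 p2=69/5 p3=69/5; velocities now: v0=-4 v1=-1 v2=-3 v3=2
Advance to t=2 (no further collisions before then); velocities: v0=-4 v1=-1 v2=-3 v3=2; positions = -6 5 12 15

Answer: -6 5 12 15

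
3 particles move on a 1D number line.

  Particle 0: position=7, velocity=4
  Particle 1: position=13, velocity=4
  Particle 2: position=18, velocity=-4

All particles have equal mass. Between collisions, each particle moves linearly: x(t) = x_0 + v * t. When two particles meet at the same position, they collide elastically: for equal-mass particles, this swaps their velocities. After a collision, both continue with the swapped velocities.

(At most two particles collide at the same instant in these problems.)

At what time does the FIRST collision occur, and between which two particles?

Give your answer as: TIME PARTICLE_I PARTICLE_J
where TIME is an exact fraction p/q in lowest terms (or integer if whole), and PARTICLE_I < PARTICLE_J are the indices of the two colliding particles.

Pair (0,1): pos 7,13 vel 4,4 -> not approaching (rel speed 0 <= 0)
Pair (1,2): pos 13,18 vel 4,-4 -> gap=5, closing at 8/unit, collide at t=5/8
Earliest collision: t=5/8 between 1 and 2

Answer: 5/8 1 2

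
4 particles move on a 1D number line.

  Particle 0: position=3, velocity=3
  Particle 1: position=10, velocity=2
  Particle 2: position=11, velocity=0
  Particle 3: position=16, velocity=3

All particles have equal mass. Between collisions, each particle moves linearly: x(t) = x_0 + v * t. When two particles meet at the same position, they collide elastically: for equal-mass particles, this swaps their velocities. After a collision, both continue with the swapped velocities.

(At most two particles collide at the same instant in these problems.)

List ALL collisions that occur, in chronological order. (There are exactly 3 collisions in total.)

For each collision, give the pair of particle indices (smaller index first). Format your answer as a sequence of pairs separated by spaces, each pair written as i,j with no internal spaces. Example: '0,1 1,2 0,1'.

Answer: 1,2 0,1 1,2

Derivation:
Collision at t=1/2: particles 1 and 2 swap velocities; positions: p0=9/2 p1=11 p2=11 p3=35/2; velocities now: v0=3 v1=0 v2=2 v3=3
Collision at t=8/3: particles 0 and 1 swap velocities; positions: p0=11 p1=11 p2=46/3 p3=24; velocities now: v0=0 v1=3 v2=2 v3=3
Collision at t=7: particles 1 and 2 swap velocities; positions: p0=11 p1=24 p2=24 p3=37; velocities now: v0=0 v1=2 v2=3 v3=3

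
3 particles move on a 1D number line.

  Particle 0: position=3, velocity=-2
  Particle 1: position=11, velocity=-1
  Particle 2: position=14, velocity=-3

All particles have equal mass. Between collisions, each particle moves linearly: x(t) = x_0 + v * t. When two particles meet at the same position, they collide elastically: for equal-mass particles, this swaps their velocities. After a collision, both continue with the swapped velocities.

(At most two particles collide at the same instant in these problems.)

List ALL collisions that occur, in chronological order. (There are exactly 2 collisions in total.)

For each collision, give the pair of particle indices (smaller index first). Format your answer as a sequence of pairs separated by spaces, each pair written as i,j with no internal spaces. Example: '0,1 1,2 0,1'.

Collision at t=3/2: particles 1 and 2 swap velocities; positions: p0=0 p1=19/2 p2=19/2; velocities now: v0=-2 v1=-3 v2=-1
Collision at t=11: particles 0 and 1 swap velocities; positions: p0=-19 p1=-19 p2=0; velocities now: v0=-3 v1=-2 v2=-1

Answer: 1,2 0,1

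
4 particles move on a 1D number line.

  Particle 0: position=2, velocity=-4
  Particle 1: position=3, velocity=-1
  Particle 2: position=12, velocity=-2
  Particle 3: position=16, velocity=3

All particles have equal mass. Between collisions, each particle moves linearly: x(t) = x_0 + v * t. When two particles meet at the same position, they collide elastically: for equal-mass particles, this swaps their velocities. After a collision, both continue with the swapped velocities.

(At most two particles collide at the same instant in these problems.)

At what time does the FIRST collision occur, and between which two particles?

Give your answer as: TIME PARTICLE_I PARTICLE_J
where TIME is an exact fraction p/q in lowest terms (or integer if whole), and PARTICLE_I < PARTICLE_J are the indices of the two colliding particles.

Pair (0,1): pos 2,3 vel -4,-1 -> not approaching (rel speed -3 <= 0)
Pair (1,2): pos 3,12 vel -1,-2 -> gap=9, closing at 1/unit, collide at t=9
Pair (2,3): pos 12,16 vel -2,3 -> not approaching (rel speed -5 <= 0)
Earliest collision: t=9 between 1 and 2

Answer: 9 1 2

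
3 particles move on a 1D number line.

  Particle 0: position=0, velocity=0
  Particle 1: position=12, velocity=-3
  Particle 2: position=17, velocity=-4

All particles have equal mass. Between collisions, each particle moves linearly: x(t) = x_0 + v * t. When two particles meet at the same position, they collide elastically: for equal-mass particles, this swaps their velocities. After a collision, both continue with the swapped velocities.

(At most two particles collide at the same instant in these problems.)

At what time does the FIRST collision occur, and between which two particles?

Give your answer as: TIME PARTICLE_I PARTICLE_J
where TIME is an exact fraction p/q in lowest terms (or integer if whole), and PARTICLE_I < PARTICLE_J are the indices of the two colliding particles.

Pair (0,1): pos 0,12 vel 0,-3 -> gap=12, closing at 3/unit, collide at t=4
Pair (1,2): pos 12,17 vel -3,-4 -> gap=5, closing at 1/unit, collide at t=5
Earliest collision: t=4 between 0 and 1

Answer: 4 0 1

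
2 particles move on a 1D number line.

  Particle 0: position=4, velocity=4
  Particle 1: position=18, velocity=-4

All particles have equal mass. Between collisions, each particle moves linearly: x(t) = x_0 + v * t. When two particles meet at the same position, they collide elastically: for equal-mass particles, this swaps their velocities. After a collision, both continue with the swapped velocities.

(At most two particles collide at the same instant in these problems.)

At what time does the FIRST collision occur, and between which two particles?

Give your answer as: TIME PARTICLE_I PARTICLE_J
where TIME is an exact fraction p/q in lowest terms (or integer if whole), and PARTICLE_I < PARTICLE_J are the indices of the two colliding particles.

Pair (0,1): pos 4,18 vel 4,-4 -> gap=14, closing at 8/unit, collide at t=7/4
Earliest collision: t=7/4 between 0 and 1

Answer: 7/4 0 1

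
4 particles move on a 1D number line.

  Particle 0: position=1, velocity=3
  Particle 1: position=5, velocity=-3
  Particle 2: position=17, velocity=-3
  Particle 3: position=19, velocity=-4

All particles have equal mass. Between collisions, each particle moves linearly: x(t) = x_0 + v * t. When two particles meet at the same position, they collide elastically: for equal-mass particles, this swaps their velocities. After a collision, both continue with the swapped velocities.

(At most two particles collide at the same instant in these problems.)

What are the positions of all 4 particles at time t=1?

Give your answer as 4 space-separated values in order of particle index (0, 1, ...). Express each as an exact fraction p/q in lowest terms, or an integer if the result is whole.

Collision at t=2/3: particles 0 and 1 swap velocities; positions: p0=3 p1=3 p2=15 p3=49/3; velocities now: v0=-3 v1=3 v2=-3 v3=-4
Advance to t=1 (no further collisions before then); velocities: v0=-3 v1=3 v2=-3 v3=-4; positions = 2 4 14 15

Answer: 2 4 14 15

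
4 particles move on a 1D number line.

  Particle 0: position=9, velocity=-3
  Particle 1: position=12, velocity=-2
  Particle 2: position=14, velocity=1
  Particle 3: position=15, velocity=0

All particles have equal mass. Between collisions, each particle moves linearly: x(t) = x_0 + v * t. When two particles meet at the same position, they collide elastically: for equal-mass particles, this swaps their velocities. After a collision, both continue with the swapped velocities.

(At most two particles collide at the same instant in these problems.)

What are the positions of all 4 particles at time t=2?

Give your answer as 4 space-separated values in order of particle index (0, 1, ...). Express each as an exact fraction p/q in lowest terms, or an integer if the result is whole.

Collision at t=1: particles 2 and 3 swap velocities; positions: p0=6 p1=10 p2=15 p3=15; velocities now: v0=-3 v1=-2 v2=0 v3=1
Advance to t=2 (no further collisions before then); velocities: v0=-3 v1=-2 v2=0 v3=1; positions = 3 8 15 16

Answer: 3 8 15 16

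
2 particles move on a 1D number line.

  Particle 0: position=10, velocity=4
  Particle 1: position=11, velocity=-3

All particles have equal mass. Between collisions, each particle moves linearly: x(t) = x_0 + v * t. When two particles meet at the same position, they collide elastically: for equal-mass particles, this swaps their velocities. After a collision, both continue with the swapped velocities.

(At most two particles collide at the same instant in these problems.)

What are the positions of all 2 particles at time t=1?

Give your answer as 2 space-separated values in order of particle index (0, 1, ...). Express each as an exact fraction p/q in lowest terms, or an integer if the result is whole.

Collision at t=1/7: particles 0 and 1 swap velocities; positions: p0=74/7 p1=74/7; velocities now: v0=-3 v1=4
Advance to t=1 (no further collisions before then); velocities: v0=-3 v1=4; positions = 8 14

Answer: 8 14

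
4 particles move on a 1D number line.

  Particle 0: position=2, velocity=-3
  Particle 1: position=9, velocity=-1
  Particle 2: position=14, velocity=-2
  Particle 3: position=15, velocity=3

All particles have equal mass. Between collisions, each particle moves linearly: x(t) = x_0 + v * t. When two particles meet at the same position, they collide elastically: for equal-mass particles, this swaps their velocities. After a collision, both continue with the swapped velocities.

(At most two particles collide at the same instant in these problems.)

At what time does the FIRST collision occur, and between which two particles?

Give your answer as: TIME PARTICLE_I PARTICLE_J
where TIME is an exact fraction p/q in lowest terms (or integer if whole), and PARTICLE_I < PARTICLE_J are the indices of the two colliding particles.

Answer: 5 1 2

Derivation:
Pair (0,1): pos 2,9 vel -3,-1 -> not approaching (rel speed -2 <= 0)
Pair (1,2): pos 9,14 vel -1,-2 -> gap=5, closing at 1/unit, collide at t=5
Pair (2,3): pos 14,15 vel -2,3 -> not approaching (rel speed -5 <= 0)
Earliest collision: t=5 between 1 and 2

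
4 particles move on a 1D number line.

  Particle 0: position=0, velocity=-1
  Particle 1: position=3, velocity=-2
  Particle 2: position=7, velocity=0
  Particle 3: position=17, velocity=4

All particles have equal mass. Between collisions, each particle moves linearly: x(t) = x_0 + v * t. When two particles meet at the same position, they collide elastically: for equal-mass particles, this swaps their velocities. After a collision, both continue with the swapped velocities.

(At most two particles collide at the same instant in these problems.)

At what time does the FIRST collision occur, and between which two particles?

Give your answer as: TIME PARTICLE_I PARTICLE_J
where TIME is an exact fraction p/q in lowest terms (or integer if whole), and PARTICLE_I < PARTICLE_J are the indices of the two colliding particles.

Pair (0,1): pos 0,3 vel -1,-2 -> gap=3, closing at 1/unit, collide at t=3
Pair (1,2): pos 3,7 vel -2,0 -> not approaching (rel speed -2 <= 0)
Pair (2,3): pos 7,17 vel 0,4 -> not approaching (rel speed -4 <= 0)
Earliest collision: t=3 between 0 and 1

Answer: 3 0 1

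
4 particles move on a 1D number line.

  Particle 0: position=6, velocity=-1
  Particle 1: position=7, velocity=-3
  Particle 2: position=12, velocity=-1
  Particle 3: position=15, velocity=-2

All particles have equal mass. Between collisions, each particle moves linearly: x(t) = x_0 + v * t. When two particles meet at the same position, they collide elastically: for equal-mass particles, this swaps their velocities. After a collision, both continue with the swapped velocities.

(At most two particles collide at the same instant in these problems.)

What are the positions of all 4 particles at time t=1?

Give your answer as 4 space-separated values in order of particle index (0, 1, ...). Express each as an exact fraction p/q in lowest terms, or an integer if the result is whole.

Answer: 4 5 11 13

Derivation:
Collision at t=1/2: particles 0 and 1 swap velocities; positions: p0=11/2 p1=11/2 p2=23/2 p3=14; velocities now: v0=-3 v1=-1 v2=-1 v3=-2
Advance to t=1 (no further collisions before then); velocities: v0=-3 v1=-1 v2=-1 v3=-2; positions = 4 5 11 13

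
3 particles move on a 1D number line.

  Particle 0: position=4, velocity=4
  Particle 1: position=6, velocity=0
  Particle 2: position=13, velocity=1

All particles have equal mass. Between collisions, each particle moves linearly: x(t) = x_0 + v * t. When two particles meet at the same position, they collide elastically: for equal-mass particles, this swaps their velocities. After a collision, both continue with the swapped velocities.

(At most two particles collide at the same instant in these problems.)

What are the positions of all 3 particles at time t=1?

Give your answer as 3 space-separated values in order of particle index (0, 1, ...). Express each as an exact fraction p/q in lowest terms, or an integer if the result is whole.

Answer: 6 8 14

Derivation:
Collision at t=1/2: particles 0 and 1 swap velocities; positions: p0=6 p1=6 p2=27/2; velocities now: v0=0 v1=4 v2=1
Advance to t=1 (no further collisions before then); velocities: v0=0 v1=4 v2=1; positions = 6 8 14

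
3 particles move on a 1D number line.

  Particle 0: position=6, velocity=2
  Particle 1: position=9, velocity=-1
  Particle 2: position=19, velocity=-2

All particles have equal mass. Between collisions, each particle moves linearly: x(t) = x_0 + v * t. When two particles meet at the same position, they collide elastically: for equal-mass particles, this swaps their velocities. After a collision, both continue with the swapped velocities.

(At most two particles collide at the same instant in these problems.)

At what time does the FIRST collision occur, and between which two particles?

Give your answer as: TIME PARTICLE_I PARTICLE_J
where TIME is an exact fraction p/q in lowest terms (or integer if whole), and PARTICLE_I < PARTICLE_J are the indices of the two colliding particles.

Answer: 1 0 1

Derivation:
Pair (0,1): pos 6,9 vel 2,-1 -> gap=3, closing at 3/unit, collide at t=1
Pair (1,2): pos 9,19 vel -1,-2 -> gap=10, closing at 1/unit, collide at t=10
Earliest collision: t=1 between 0 and 1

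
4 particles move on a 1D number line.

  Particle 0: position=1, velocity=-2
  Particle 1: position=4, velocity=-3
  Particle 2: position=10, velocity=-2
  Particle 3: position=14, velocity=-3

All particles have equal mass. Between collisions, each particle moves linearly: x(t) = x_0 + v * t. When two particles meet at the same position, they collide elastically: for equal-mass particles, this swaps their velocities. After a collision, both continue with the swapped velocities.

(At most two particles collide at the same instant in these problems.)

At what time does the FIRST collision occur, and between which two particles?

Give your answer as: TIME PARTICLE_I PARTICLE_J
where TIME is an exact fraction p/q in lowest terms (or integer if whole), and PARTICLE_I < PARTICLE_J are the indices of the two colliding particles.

Answer: 3 0 1

Derivation:
Pair (0,1): pos 1,4 vel -2,-3 -> gap=3, closing at 1/unit, collide at t=3
Pair (1,2): pos 4,10 vel -3,-2 -> not approaching (rel speed -1 <= 0)
Pair (2,3): pos 10,14 vel -2,-3 -> gap=4, closing at 1/unit, collide at t=4
Earliest collision: t=3 between 0 and 1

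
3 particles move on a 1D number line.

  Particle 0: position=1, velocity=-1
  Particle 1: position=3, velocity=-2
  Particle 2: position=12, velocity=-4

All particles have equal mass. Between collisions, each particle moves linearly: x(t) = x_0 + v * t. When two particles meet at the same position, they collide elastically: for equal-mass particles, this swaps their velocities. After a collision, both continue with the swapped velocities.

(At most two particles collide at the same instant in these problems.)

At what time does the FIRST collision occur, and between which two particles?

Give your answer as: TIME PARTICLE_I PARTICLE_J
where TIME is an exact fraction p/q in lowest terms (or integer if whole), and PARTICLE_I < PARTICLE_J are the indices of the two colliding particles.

Answer: 2 0 1

Derivation:
Pair (0,1): pos 1,3 vel -1,-2 -> gap=2, closing at 1/unit, collide at t=2
Pair (1,2): pos 3,12 vel -2,-4 -> gap=9, closing at 2/unit, collide at t=9/2
Earliest collision: t=2 between 0 and 1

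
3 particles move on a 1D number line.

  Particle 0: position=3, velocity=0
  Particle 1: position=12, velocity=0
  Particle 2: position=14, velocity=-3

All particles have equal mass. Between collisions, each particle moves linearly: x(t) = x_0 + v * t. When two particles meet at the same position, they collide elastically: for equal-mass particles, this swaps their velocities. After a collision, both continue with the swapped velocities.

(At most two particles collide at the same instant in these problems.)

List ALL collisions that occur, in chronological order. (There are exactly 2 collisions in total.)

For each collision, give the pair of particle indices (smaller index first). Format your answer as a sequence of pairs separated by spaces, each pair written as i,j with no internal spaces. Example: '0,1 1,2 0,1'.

Answer: 1,2 0,1

Derivation:
Collision at t=2/3: particles 1 and 2 swap velocities; positions: p0=3 p1=12 p2=12; velocities now: v0=0 v1=-3 v2=0
Collision at t=11/3: particles 0 and 1 swap velocities; positions: p0=3 p1=3 p2=12; velocities now: v0=-3 v1=0 v2=0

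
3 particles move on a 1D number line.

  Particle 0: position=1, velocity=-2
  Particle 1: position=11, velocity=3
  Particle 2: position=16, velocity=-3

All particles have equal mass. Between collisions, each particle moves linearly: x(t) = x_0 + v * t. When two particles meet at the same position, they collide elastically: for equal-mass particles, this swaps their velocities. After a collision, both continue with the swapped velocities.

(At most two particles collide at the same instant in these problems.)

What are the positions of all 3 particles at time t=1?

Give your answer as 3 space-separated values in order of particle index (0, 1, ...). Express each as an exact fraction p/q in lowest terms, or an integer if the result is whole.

Answer: -1 13 14

Derivation:
Collision at t=5/6: particles 1 and 2 swap velocities; positions: p0=-2/3 p1=27/2 p2=27/2; velocities now: v0=-2 v1=-3 v2=3
Advance to t=1 (no further collisions before then); velocities: v0=-2 v1=-3 v2=3; positions = -1 13 14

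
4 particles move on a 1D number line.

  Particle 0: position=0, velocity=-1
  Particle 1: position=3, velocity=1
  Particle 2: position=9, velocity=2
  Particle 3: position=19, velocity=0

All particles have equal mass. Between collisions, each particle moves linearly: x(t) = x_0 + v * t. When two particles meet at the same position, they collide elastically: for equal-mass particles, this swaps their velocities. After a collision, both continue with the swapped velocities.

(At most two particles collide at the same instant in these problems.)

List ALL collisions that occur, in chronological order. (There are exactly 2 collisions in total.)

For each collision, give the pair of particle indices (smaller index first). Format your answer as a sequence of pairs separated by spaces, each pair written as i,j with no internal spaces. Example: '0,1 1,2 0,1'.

Collision at t=5: particles 2 and 3 swap velocities; positions: p0=-5 p1=8 p2=19 p3=19; velocities now: v0=-1 v1=1 v2=0 v3=2
Collision at t=16: particles 1 and 2 swap velocities; positions: p0=-16 p1=19 p2=19 p3=41; velocities now: v0=-1 v1=0 v2=1 v3=2

Answer: 2,3 1,2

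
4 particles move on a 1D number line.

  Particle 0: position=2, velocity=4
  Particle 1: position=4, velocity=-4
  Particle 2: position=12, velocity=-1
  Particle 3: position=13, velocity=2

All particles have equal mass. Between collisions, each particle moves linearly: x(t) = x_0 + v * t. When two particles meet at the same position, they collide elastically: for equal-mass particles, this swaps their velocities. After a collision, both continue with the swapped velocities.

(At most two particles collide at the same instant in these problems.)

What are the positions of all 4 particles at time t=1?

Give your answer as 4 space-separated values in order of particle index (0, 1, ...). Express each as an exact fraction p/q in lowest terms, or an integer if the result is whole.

Answer: 0 6 11 15

Derivation:
Collision at t=1/4: particles 0 and 1 swap velocities; positions: p0=3 p1=3 p2=47/4 p3=27/2; velocities now: v0=-4 v1=4 v2=-1 v3=2
Advance to t=1 (no further collisions before then); velocities: v0=-4 v1=4 v2=-1 v3=2; positions = 0 6 11 15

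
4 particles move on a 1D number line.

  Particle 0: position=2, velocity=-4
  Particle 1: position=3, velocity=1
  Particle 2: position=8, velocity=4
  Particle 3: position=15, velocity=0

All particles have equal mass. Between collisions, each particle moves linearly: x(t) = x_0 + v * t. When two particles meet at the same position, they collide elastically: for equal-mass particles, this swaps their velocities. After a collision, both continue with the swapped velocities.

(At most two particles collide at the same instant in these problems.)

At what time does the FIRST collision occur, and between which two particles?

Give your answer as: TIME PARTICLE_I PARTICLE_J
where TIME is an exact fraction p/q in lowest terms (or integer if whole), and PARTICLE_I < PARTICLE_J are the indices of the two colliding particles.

Answer: 7/4 2 3

Derivation:
Pair (0,1): pos 2,3 vel -4,1 -> not approaching (rel speed -5 <= 0)
Pair (1,2): pos 3,8 vel 1,4 -> not approaching (rel speed -3 <= 0)
Pair (2,3): pos 8,15 vel 4,0 -> gap=7, closing at 4/unit, collide at t=7/4
Earliest collision: t=7/4 between 2 and 3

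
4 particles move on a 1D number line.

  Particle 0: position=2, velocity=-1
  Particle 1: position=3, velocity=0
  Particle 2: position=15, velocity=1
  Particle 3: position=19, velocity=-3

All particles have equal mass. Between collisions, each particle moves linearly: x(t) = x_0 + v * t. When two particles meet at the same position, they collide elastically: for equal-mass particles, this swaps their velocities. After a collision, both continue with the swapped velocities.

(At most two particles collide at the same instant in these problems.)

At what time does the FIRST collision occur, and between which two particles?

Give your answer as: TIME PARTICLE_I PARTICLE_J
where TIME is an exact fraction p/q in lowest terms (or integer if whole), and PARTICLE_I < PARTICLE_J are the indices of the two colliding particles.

Pair (0,1): pos 2,3 vel -1,0 -> not approaching (rel speed -1 <= 0)
Pair (1,2): pos 3,15 vel 0,1 -> not approaching (rel speed -1 <= 0)
Pair (2,3): pos 15,19 vel 1,-3 -> gap=4, closing at 4/unit, collide at t=1
Earliest collision: t=1 between 2 and 3

Answer: 1 2 3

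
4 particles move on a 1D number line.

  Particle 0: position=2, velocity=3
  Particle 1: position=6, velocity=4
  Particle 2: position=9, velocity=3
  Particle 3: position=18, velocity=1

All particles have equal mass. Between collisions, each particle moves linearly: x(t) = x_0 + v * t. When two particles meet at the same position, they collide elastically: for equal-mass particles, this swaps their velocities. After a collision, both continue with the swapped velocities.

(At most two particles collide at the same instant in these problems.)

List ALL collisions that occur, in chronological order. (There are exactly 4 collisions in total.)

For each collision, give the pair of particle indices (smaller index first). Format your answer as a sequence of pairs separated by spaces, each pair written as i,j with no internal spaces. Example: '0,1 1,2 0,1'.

Answer: 1,2 2,3 1,2 0,1

Derivation:
Collision at t=3: particles 1 and 2 swap velocities; positions: p0=11 p1=18 p2=18 p3=21; velocities now: v0=3 v1=3 v2=4 v3=1
Collision at t=4: particles 2 and 3 swap velocities; positions: p0=14 p1=21 p2=22 p3=22; velocities now: v0=3 v1=3 v2=1 v3=4
Collision at t=9/2: particles 1 and 2 swap velocities; positions: p0=31/2 p1=45/2 p2=45/2 p3=24; velocities now: v0=3 v1=1 v2=3 v3=4
Collision at t=8: particles 0 and 1 swap velocities; positions: p0=26 p1=26 p2=33 p3=38; velocities now: v0=1 v1=3 v2=3 v3=4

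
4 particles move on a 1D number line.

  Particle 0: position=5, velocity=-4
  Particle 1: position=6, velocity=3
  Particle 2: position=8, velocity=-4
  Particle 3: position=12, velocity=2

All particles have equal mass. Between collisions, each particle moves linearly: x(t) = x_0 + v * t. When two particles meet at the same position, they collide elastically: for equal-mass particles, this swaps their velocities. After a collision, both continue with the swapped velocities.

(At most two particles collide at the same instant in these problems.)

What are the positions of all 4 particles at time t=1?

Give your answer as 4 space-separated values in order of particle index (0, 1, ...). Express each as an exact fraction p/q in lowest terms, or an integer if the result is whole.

Collision at t=2/7: particles 1 and 2 swap velocities; positions: p0=27/7 p1=48/7 p2=48/7 p3=88/7; velocities now: v0=-4 v1=-4 v2=3 v3=2
Advance to t=1 (no further collisions before then); velocities: v0=-4 v1=-4 v2=3 v3=2; positions = 1 4 9 14

Answer: 1 4 9 14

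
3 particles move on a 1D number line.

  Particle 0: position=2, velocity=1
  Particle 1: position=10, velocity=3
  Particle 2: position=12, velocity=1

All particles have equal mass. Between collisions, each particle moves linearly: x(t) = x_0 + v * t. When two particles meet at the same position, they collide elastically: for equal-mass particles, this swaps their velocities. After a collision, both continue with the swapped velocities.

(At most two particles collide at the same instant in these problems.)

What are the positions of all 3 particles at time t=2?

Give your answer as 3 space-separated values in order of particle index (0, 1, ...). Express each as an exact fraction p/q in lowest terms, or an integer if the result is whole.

Collision at t=1: particles 1 and 2 swap velocities; positions: p0=3 p1=13 p2=13; velocities now: v0=1 v1=1 v2=3
Advance to t=2 (no further collisions before then); velocities: v0=1 v1=1 v2=3; positions = 4 14 16

Answer: 4 14 16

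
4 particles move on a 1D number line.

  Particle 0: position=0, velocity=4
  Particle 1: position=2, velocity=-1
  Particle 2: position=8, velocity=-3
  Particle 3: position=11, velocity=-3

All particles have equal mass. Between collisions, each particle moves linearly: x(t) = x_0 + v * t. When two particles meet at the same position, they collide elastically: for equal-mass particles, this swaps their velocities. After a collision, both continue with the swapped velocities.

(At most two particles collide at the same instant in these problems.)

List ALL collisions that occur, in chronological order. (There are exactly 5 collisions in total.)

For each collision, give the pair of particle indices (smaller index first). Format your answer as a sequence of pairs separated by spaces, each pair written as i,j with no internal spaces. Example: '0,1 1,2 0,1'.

Answer: 0,1 1,2 2,3 0,1 1,2

Derivation:
Collision at t=2/5: particles 0 and 1 swap velocities; positions: p0=8/5 p1=8/5 p2=34/5 p3=49/5; velocities now: v0=-1 v1=4 v2=-3 v3=-3
Collision at t=8/7: particles 1 and 2 swap velocities; positions: p0=6/7 p1=32/7 p2=32/7 p3=53/7; velocities now: v0=-1 v1=-3 v2=4 v3=-3
Collision at t=11/7: particles 2 and 3 swap velocities; positions: p0=3/7 p1=23/7 p2=44/7 p3=44/7; velocities now: v0=-1 v1=-3 v2=-3 v3=4
Collision at t=3: particles 0 and 1 swap velocities; positions: p0=-1 p1=-1 p2=2 p3=12; velocities now: v0=-3 v1=-1 v2=-3 v3=4
Collision at t=9/2: particles 1 and 2 swap velocities; positions: p0=-11/2 p1=-5/2 p2=-5/2 p3=18; velocities now: v0=-3 v1=-3 v2=-1 v3=4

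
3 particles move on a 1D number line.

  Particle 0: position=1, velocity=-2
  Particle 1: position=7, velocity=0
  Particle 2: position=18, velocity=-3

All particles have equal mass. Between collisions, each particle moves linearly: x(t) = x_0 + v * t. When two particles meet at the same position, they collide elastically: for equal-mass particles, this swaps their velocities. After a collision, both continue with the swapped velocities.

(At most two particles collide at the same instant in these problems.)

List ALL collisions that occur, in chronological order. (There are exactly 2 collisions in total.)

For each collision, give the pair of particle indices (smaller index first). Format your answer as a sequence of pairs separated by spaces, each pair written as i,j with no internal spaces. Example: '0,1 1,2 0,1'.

Collision at t=11/3: particles 1 and 2 swap velocities; positions: p0=-19/3 p1=7 p2=7; velocities now: v0=-2 v1=-3 v2=0
Collision at t=17: particles 0 and 1 swap velocities; positions: p0=-33 p1=-33 p2=7; velocities now: v0=-3 v1=-2 v2=0

Answer: 1,2 0,1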